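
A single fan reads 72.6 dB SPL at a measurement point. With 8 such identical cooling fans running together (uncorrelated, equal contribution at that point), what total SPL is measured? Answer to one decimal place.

81.6 dB SPL

8 equal incoherent sources raise the level by 10·log₁₀(8) = 9.03 dB.
L_total = 72.6 + 9.03 = 81.6 dB SPL.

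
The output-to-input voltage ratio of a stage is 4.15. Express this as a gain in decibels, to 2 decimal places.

Voltage is an amplitude quantity, so gain = 20·log₁₀(V_out/V_in).
20·log₁₀(4.15) = 12.36 dB.

12.36 dB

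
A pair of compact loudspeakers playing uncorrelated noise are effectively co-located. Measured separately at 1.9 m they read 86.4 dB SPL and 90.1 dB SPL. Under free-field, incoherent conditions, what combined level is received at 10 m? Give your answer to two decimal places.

Combined at 1.9 m: 10·log₁₀(10^(86.4/10)+10^(90.1/10)) = 91.643 dB SPL.
Then apply −20·log₁₀(10/1.9) = -14.425 dB → 77.22 dB SPL.

77.22 dB SPL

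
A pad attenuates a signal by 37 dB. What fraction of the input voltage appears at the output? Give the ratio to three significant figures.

0.0141

Voltage ratio = 10^(dB/20).
10^(-37/20) = 10^(-1.850) = 0.0141.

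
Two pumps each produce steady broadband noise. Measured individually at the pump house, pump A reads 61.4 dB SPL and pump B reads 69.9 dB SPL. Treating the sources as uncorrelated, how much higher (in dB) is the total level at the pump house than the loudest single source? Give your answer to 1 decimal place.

0.6 dB

Incoherent sources sum as intensities:
L_total = 10·log₁₀(10^(61.4/10) + 10^(69.9/10)) = 70.47 dB SPL.
Excess over the loudest (69.9 dB): 70.47 − 69.9 = 0.6 dB.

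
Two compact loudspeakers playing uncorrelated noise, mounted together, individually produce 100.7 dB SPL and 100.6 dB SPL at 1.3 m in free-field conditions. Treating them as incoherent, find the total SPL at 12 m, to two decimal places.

Combined at 1.3 m: 10·log₁₀(10^(100.7/10)+10^(100.6/10)) = 103.661 dB SPL.
Then apply −20·log₁₀(12/1.3) = -19.305 dB → 84.36 dB SPL.

84.36 dB SPL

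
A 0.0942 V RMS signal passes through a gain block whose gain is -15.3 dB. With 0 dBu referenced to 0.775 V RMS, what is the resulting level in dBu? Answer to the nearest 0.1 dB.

Input level: 20·log₁₀(0.0942/0.775) = -18.31 dBu.
Output: -18.31 − 15.3 = -33.6 dBu.

-33.6 dBu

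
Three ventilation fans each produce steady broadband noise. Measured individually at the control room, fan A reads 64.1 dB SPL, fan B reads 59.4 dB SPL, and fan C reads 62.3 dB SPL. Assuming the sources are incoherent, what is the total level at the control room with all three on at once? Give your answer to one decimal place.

67.1 dB SPL

Incoherent sources sum as intensities:
L_total = 10·log₁₀(10^(64.1/10) + 10^(59.4/10) + 10^(62.3/10)) = 10·log₁₀(5140000) = 67.1 dB SPL.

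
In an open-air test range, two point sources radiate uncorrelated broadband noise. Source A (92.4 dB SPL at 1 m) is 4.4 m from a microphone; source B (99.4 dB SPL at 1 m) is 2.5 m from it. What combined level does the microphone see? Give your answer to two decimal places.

91.71 dB SPL

At the listener: L_A = 92.4 − 20·log₁₀(4.4) = 79.531 dB; L_B = 99.4 − 20·log₁₀(2.5) = 91.441 dB.
Combined: 10·log₁₀(10^(79.531/10)+10^(91.441/10)) = 91.71 dB SPL.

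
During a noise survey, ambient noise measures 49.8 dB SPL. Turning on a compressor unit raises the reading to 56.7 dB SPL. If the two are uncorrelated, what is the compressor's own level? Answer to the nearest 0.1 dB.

Remove the background by subtracting linear intensities:
L_src = 10·log₁₀(10^(56.7/10) − 10^(49.8/10)) = 10·log₁₀(372200) = 55.7 dB SPL.

55.7 dB SPL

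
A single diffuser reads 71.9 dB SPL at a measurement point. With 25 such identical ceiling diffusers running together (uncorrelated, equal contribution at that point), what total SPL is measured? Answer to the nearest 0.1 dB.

25 equal incoherent sources raise the level by 10·log₁₀(25) = 13.98 dB.
L_total = 71.9 + 13.98 = 85.9 dB SPL.

85.9 dB SPL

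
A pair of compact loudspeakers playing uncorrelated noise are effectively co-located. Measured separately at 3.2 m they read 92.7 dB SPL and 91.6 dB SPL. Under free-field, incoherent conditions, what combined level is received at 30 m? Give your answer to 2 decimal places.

Combined at 3.2 m: 10·log₁₀(10^(92.7/10)+10^(91.6/10)) = 95.195 dB SPL.
Then apply −20·log₁₀(30/3.2) = -19.439 dB → 75.76 dB SPL.

75.76 dB SPL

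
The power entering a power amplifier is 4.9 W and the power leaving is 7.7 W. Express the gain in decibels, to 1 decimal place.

2.0 dB

For a power ratio, dB = 10·log₁₀(P₂/P₁).
10·log₁₀(7.7/4.9) = 10·log₁₀(1.571) = 2.0 dB.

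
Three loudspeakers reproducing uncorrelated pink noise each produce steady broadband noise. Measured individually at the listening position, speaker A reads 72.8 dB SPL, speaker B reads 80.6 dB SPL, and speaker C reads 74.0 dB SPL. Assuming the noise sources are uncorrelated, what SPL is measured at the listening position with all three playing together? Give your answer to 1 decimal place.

Add the sources as powers (linear), then convert back to dB:
L_total = 10·log₁₀(10^(72.8/10) + 10^(80.6/10) + 10^(74.0/10)) = 10·log₁₀(159000000) = 82.0 dB SPL.

82.0 dB SPL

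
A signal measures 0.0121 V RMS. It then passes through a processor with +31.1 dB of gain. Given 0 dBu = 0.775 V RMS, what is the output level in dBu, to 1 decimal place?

-5.0 dBu

Input level: 20·log₁₀(0.0121/0.775) = -36.13 dBu.
Output: -36.13 + 31.1 = -5.0 dBu.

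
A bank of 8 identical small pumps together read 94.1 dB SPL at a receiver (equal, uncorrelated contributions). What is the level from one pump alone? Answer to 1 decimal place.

85.1 dB SPL

8 equal incoherent sources add 10·log₁₀(8) = 9.03 dB over one source.
L_one = 94.1 − 9.03 = 85.1 dB SPL.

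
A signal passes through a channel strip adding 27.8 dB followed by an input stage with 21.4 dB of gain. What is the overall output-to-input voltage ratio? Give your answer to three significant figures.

Net gain = 27.8 + 21.4 = 49.2 dB.
Voltage ratio = 10^(49.2/20) = 288.

288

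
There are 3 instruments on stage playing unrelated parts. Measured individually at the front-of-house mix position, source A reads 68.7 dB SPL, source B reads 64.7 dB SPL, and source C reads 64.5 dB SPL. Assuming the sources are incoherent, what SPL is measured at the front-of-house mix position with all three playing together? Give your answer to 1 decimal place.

Incoherent sources sum as intensities:
L_total = 10·log₁₀(10^(68.7/10) + 10^(64.7/10) + 10^(64.5/10)) = 10·log₁₀(13180000) = 71.2 dB SPL.

71.2 dB SPL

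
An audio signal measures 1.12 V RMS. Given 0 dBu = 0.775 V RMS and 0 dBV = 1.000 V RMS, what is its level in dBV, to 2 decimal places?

+0.98 dBV

dBV = 20·log₁₀(V / 1.000 V).
20·log₁₀(1.12/1.000) = +0.98 dBV.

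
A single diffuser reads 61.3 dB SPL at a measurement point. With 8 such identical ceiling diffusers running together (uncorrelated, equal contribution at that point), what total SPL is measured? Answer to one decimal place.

70.3 dB SPL

8 equal incoherent sources raise the level by 10·log₁₀(8) = 9.03 dB.
L_total = 61.3 + 9.03 = 70.3 dB SPL.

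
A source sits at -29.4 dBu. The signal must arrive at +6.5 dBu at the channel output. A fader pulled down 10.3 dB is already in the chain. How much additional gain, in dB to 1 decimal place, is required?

46.2 dB

The required make-up gain is the shortfall in the dB sum.
G = +6.5 − (-29.4) + 10.3 = 46.2 dB.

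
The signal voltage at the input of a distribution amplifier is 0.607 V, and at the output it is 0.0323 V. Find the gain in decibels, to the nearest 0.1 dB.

-25.5 dB

For a voltage ratio, dB = 20·log₁₀(V₂/V₁).
20·log₁₀(0.0323/0.607) = 20·log₁₀(0.05321) = -25.5 dB.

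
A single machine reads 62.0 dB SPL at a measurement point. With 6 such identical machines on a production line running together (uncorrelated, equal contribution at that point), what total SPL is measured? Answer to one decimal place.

6 equal incoherent sources raise the level by 10·log₁₀(6) = 7.78 dB.
L_total = 62.0 + 7.78 = 69.8 dB SPL.

69.8 dB SPL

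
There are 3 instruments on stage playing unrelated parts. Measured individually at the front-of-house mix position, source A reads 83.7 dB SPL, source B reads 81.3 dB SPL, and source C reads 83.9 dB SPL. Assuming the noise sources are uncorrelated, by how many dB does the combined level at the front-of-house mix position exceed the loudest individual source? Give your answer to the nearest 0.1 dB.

Incoherent sources sum as intensities:
L_total = 10·log₁₀(10^(83.7/10) + 10^(81.3/10) + 10^(83.9/10)) = 87.89 dB SPL.
Excess over the loudest (83.9 dB): 87.89 − 83.9 = 4.0 dB.

4.0 dB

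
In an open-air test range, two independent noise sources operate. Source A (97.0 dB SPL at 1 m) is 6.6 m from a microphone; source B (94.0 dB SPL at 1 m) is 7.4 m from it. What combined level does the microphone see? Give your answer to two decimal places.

82.07 dB SPL

At the listener: L_A = 97.0 − 20·log₁₀(6.6) = 80.609 dB; L_B = 94.0 − 20·log₁₀(7.4) = 76.615 dB.
Combined: 10·log₁₀(10^(80.609/10)+10^(76.615/10)) = 82.07 dB SPL.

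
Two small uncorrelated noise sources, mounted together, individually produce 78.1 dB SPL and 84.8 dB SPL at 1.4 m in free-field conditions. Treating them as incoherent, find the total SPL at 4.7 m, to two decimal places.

Combined at 1.4 m: 10·log₁₀(10^(78.1/10)+10^(84.8/10)) = 85.641 dB SPL.
Then apply −20·log₁₀(4.7/1.4) = -10.519 dB → 75.12 dB SPL.

75.12 dB SPL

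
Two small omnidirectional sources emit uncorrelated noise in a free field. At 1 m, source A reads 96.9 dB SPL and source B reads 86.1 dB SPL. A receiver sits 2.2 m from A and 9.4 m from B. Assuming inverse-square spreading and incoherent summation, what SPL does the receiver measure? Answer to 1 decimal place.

At the listener: L_A = 96.9 − 20·log₁₀(2.2) = 90.05 dB; L_B = 86.1 − 20·log₁₀(9.4) = 66.64 dB.
Combined: 10·log₁₀(10^(90.05/10)+10^(66.64/10)) = 90.1 dB SPL.

90.1 dB SPL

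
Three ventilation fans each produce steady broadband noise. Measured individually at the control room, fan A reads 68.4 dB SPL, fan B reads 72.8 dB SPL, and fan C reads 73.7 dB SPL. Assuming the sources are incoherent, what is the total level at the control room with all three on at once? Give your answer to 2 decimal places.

76.94 dB SPL

Uncorrelated sources add in intensity (power), not in dB.
L_total = 10·log₁₀(10^(68.4/10) + 10^(72.8/10) + 10^(73.7/10)) = 10·log₁₀(49420000) = 76.94 dB SPL.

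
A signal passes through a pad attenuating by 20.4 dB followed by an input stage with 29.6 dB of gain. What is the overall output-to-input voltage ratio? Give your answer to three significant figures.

2.88

Net gain = (−20.4) + 29.6 = 9.2 dB.
Voltage ratio = 10^(9.2/20) = 2.88.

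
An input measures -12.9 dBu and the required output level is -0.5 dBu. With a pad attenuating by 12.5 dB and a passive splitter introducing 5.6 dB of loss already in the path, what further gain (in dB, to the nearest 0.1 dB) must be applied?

The required make-up gain is the shortfall in the dB sum.
G = -0.5 − (-12.9) + 12.5 + 5.6 = 30.5 dB.

30.5 dB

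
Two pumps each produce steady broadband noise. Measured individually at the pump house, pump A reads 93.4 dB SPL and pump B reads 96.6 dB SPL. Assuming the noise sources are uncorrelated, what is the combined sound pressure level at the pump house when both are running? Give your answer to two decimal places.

Incoherent sources sum as intensities:
L_total = 10·log₁₀(10^(93.4/10) + 10^(96.6/10)) = 10·log₁₀(6759000000) = 98.30 dB SPL.

98.30 dB SPL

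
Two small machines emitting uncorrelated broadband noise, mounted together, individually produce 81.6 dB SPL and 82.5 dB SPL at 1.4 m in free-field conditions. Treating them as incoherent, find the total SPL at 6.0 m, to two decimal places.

72.44 dB SPL

Combined at 1.4 m: 10·log₁₀(10^(81.6/10)+10^(82.5/10)) = 85.084 dB SPL.
Then apply −20·log₁₀(6.0/1.4) = -12.640 dB → 72.44 dB SPL.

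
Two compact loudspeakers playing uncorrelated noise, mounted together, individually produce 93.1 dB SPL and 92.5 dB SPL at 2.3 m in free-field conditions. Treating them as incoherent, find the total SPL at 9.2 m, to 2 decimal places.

Combined at 2.3 m: 10·log₁₀(10^(93.1/10)+10^(92.5/10)) = 95.821 dB SPL.
Then apply −20·log₁₀(9.2/2.3) = -12.041 dB → 83.78 dB SPL.

83.78 dB SPL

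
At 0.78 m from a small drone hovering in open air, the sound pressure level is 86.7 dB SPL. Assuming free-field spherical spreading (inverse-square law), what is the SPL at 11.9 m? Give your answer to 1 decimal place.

Free-field point source: level drops by 20·log₁₀ of the distance ratio.
ΔL = −20·log₁₀(11.9/0.78) = -23.67 dB, so L₂ = 86.7 + (-23.67) = 63.0 dB SPL.

63.0 dB SPL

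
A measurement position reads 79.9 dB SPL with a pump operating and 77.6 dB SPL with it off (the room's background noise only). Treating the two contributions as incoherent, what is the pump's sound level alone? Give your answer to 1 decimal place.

Background correction is a power subtraction:
L_src = 10·log₁₀(10^(79.9/10) − 10^(77.6/10)) = 10·log₁₀(40180000) = 76.0 dB SPL.

76.0 dB SPL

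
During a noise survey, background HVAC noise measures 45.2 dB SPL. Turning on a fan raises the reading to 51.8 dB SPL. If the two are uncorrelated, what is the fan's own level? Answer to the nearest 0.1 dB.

50.7 dB SPL

Background correction is a power subtraction:
L_src = 10·log₁₀(10^(51.8/10) − 10^(45.2/10)) = 10·log₁₀(118200) = 50.7 dB SPL.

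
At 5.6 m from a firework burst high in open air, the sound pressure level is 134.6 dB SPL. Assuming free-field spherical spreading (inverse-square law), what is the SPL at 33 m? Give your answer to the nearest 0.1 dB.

Inverse-square spreading gives ΔL = −20·log₁₀(d₂/d₁).
ΔL = −20·log₁₀(33/5.6) = -15.41 dB, so L₂ = 134.6 + (-15.41) = 119.2 dB SPL.

119.2 dB SPL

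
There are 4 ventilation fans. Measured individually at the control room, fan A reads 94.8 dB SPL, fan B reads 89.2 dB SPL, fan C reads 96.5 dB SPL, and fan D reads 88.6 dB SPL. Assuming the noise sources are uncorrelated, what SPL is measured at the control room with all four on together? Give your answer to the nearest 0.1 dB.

99.6 dB SPL

Incoherent sources sum as intensities:
L_total = 10·log₁₀(10^(94.8/10) + 10^(89.2/10) + 10^(96.5/10) + 10^(88.6/10)) = 10·log₁₀(9043000000) = 99.6 dB SPL.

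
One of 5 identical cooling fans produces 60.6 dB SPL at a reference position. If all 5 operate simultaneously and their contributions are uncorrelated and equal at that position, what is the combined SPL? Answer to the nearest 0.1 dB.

5 equal incoherent sources raise the level by 10·log₁₀(5) = 6.99 dB.
L_total = 60.6 + 6.99 = 67.6 dB SPL.

67.6 dB SPL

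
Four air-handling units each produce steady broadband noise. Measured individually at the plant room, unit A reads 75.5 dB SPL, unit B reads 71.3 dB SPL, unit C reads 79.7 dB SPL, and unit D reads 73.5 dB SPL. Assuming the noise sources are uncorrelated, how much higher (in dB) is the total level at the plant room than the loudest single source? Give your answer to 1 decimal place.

2.5 dB

Incoherent sources sum as intensities:
L_total = 10·log₁₀(10^(75.5/10) + 10^(71.3/10) + 10^(79.7/10) + 10^(73.5/10)) = 82.17 dB SPL.
Excess over the loudest (79.7 dB): 82.17 − 79.7 = 2.5 dB.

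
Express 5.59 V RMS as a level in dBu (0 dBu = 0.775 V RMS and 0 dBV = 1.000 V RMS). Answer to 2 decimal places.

+17.16 dBu

dBu = 20·log₁₀(V / 0.775 V).
20·log₁₀(5.59/0.775) = +17.16 dBu.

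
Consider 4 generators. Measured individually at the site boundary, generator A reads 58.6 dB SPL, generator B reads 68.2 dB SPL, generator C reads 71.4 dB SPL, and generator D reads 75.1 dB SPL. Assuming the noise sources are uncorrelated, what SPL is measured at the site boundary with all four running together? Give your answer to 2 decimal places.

77.28 dB SPL

Add the sources as powers (linear), then convert back to dB:
L_total = 10·log₁₀(10^(58.6/10) + 10^(68.2/10) + 10^(71.4/10) + 10^(75.1/10)) = 10·log₁₀(53490000) = 77.28 dB SPL.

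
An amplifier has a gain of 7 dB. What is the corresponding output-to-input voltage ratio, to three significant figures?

2.24

Voltage ratio = 10^(dB/20).
10^(7/20) = 10^(0.3500) = 2.24.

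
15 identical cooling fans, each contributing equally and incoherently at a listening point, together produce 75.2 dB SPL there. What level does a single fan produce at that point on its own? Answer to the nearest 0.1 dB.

63.4 dB SPL

15 equal incoherent sources add 10·log₁₀(15) = 11.76 dB over one source.
L_one = 75.2 − 11.76 = 63.4 dB SPL.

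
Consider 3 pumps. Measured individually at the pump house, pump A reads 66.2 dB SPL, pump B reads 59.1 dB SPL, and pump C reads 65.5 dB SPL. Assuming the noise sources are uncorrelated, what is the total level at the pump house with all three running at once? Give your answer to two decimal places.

69.31 dB SPL

Incoherent sources sum as intensities:
L_total = 10·log₁₀(10^(66.2/10) + 10^(59.1/10) + 10^(65.5/10)) = 10·log₁₀(8530000) = 69.31 dB SPL.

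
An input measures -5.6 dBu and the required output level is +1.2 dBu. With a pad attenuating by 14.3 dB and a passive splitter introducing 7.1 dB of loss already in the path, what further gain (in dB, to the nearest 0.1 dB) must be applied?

28.2 dB

The required make-up gain is the shortfall in the dB sum.
G = +1.2 − (-5.6) + 14.3 + 7.1 = 28.2 dB.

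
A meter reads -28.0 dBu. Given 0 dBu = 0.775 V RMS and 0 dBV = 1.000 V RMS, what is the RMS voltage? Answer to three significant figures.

0.0309 V

V = 0.775 V × 10^(-28.0/20).
= 0.775 × 0.03981 = 0.0309 V.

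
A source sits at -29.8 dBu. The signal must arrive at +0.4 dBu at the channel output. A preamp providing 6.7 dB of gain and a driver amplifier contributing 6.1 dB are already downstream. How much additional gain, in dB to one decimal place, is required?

The required make-up gain is the shortfall in the dB sum.
G = +0.4 − (-29.8) − 6.7 − 6.1 = 17.4 dB.

17.4 dB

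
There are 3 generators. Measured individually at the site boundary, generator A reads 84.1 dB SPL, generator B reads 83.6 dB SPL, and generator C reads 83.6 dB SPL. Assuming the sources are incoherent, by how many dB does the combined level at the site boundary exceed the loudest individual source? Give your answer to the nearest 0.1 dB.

Add the sources as powers (linear), then convert back to dB:
L_total = 10·log₁₀(10^(84.1/10) + 10^(83.6/10) + 10^(83.6/10)) = 88.54 dB SPL.
Excess over the loudest (84.1 dB): 88.54 − 84.1 = 4.4 dB.

4.4 dB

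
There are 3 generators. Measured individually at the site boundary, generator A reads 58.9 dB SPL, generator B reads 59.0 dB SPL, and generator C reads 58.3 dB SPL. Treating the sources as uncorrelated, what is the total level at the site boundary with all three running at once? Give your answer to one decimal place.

Add the sources as powers (linear), then convert back to dB:
L_total = 10·log₁₀(10^(58.9/10) + 10^(59.0/10) + 10^(58.3/10)) = 10·log₁₀(2247000) = 63.5 dB SPL.

63.5 dB SPL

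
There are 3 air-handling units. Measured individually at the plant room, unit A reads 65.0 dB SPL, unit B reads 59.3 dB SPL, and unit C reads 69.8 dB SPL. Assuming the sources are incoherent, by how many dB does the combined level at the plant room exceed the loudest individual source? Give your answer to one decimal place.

Add the sources as powers (linear), then convert back to dB:
L_total = 10·log₁₀(10^(65.0/10) + 10^(59.3/10) + 10^(69.8/10)) = 71.32 dB SPL.
Excess over the loudest (69.8 dB): 71.32 − 69.8 = 1.5 dB.

1.5 dB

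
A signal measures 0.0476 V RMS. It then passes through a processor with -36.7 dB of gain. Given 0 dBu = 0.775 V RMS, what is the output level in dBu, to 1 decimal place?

Input level: 20·log₁₀(0.0476/0.775) = -24.23 dBu.
Output: -24.23 − 36.7 = -60.9 dBu.

-60.9 dBu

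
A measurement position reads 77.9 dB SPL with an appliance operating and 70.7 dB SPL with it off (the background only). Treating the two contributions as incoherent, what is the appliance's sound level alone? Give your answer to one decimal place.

Background correction is a power subtraction:
L_src = 10·log₁₀(10^(77.9/10) − 10^(70.7/10)) = 10·log₁₀(49910000) = 77.0 dB SPL.

77.0 dB SPL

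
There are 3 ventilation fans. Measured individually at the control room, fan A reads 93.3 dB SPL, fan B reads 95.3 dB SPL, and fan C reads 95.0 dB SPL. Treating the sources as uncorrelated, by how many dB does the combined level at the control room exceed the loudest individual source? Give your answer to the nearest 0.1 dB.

4.1 dB

Add the sources as powers (linear), then convert back to dB:
L_total = 10·log₁₀(10^(93.3/10) + 10^(95.3/10) + 10^(95.0/10)) = 99.39 dB SPL.
Excess over the loudest (95.3 dB): 99.39 − 95.3 = 4.1 dB.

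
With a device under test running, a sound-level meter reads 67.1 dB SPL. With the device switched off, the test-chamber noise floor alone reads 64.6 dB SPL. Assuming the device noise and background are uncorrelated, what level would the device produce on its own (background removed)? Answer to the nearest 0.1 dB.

63.5 dB SPL

Subtract intensities: L_src = 10·log₁₀(10^(L_total/10) − 10^(L_bg/10)).
L_src = 10·log₁₀(10^(67.1/10) − 10^(64.6/10)) = 10·log₁₀(2245000) = 63.5 dB SPL.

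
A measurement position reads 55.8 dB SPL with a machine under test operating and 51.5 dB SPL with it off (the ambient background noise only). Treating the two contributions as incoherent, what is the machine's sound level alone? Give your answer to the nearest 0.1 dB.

Background correction is a power subtraction:
L_src = 10·log₁₀(10^(55.8/10) − 10^(51.5/10)) = 10·log₁₀(238900) = 53.8 dB SPL.

53.8 dB SPL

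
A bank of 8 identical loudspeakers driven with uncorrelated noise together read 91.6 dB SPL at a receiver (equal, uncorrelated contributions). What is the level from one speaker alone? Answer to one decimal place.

8 equal incoherent sources add 10·log₁₀(8) = 9.03 dB over one source.
L_one = 91.6 − 9.03 = 82.6 dB SPL.

82.6 dB SPL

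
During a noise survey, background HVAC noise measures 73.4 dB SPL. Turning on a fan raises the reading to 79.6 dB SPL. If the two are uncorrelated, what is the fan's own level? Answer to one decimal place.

78.4 dB SPL

Background correction is a power subtraction:
L_src = 10·log₁₀(10^(79.6/10) − 10^(73.4/10)) = 10·log₁₀(69320000) = 78.4 dB SPL.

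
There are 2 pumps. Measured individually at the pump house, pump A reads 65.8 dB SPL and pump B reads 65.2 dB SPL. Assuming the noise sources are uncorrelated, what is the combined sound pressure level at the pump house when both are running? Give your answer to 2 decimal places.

68.52 dB SPL

Add the sources as powers (linear), then convert back to dB:
L_total = 10·log₁₀(10^(65.8/10) + 10^(65.2/10)) = 10·log₁₀(7113000) = 68.52 dB SPL.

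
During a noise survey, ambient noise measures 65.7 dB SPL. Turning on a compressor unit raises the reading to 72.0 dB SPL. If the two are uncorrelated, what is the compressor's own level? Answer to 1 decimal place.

Background correction is a power subtraction:
L_src = 10·log₁₀(10^(72.0/10) − 10^(65.7/10)) = 10·log₁₀(12130000) = 70.8 dB SPL.

70.8 dB SPL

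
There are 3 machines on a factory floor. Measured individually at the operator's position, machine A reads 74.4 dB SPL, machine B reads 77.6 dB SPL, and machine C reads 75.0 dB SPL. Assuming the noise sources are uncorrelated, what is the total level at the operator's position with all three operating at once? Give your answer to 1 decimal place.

Add the sources as powers (linear), then convert back to dB:
L_total = 10·log₁₀(10^(74.4/10) + 10^(77.6/10) + 10^(75.0/10)) = 10·log₁₀(116700000) = 80.7 dB SPL.

80.7 dB SPL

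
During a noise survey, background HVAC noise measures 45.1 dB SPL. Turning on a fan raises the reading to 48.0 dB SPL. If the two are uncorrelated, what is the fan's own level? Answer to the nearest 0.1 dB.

44.9 dB SPL

Subtract intensities: L_src = 10·log₁₀(10^(L_total/10) − 10^(L_bg/10)).
L_src = 10·log₁₀(10^(48.0/10) − 10^(45.1/10)) = 10·log₁₀(30740) = 44.9 dB SPL.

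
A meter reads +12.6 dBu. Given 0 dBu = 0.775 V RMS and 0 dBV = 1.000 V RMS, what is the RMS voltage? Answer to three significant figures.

3.31 V

V = 0.775 V × 10^(+12.6/20).
= 0.775 × 4.266 = 3.31 V.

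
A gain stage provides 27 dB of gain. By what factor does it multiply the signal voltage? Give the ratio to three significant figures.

22.4

Voltage ratio = 10^(dB/20).
10^(27/20) = 10^(1.350) = 22.4.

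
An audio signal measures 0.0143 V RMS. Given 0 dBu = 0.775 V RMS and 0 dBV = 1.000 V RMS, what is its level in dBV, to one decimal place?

dBV = 20·log₁₀(V / 1.000 V).
20·log₁₀(0.0143/1.000) = -36.9 dBV.

-36.9 dBV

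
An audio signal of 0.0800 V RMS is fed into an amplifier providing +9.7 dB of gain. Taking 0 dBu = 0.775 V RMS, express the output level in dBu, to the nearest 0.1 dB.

-10.0 dBu

Input level: 20·log₁₀(0.0800/0.775) = -19.72 dBu.
Output: -19.72 + 9.7 = -10.0 dBu.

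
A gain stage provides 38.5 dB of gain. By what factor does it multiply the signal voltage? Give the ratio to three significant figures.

84.1

Voltage ratio = 10^(dB/20).
10^(38.5/20) = 10^(1.925) = 84.1.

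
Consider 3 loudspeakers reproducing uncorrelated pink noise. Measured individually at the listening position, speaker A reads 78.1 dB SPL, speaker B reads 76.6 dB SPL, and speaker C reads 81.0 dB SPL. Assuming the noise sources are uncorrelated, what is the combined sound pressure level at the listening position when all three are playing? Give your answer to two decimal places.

83.73 dB SPL

Incoherent sources sum as intensities:
L_total = 10·log₁₀(10^(78.1/10) + 10^(76.6/10) + 10^(81.0/10)) = 10·log₁₀(236200000) = 83.73 dB SPL.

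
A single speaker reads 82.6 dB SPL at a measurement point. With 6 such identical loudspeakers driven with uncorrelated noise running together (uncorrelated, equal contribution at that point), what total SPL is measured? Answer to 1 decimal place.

6 equal incoherent sources raise the level by 10·log₁₀(6) = 7.78 dB.
L_total = 82.6 + 7.78 = 90.4 dB SPL.

90.4 dB SPL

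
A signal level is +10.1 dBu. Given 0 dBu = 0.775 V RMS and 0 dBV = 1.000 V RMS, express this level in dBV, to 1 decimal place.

+7.9 dBV

The offset between the scales is 20·log₁₀(0.775/1.000) = −2.214 dB.
So dBV = +10.1 − 2.214 = +7.9 dBV.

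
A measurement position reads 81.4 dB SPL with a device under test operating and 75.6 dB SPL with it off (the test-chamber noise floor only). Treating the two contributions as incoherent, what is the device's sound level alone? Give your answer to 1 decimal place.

Subtract intensities: L_src = 10·log₁₀(10^(L_total/10) − 10^(L_bg/10)).
L_src = 10·log₁₀(10^(81.4/10) − 10^(75.6/10)) = 10·log₁₀(101700000) = 80.1 dB SPL.

80.1 dB SPL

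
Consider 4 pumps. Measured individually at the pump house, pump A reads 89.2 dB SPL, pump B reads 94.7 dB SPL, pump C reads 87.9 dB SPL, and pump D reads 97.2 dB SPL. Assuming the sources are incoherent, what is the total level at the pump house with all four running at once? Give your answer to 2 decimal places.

Uncorrelated sources add in intensity (power), not in dB.
L_total = 10·log₁₀(10^(89.2/10) + 10^(94.7/10) + 10^(87.9/10) + 10^(97.2/10)) = 10·log₁₀(9648000000) = 99.84 dB SPL.

99.84 dB SPL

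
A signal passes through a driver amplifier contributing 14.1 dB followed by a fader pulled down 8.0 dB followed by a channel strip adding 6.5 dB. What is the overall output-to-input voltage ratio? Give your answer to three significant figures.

4.27

Net gain = 14.1 + (−8.0) + 6.5 = 12.6 dB.
Voltage ratio = 10^(12.6/20) = 4.27.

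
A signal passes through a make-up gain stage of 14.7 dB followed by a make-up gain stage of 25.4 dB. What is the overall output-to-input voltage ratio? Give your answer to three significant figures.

101

Net gain = 14.7 + 25.4 = 40.1 dB.
Voltage ratio = 10^(40.1/20) = 101.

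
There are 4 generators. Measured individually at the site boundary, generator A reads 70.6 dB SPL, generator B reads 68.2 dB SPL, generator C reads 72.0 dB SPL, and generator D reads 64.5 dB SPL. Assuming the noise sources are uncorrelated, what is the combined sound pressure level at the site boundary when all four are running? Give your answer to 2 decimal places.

Uncorrelated sources add in intensity (power), not in dB.
L_total = 10·log₁₀(10^(70.6/10) + 10^(68.2/10) + 10^(72.0/10) + 10^(64.5/10)) = 10·log₁₀(36760000) = 75.65 dB SPL.

75.65 dB SPL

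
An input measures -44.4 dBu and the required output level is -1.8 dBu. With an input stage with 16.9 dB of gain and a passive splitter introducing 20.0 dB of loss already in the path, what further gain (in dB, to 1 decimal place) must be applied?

The required make-up gain is the shortfall in the dB sum.
G = -1.8 − (-44.4) − 16.9 + 20.0 = 45.7 dB.

45.7 dB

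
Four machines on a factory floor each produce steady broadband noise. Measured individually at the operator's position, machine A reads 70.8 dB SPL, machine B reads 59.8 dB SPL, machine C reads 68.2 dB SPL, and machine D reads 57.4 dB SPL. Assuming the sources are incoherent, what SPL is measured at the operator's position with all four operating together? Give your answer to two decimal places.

73.04 dB SPL

Incoherent sources sum as intensities:
L_total = 10·log₁₀(10^(70.8/10) + 10^(59.8/10) + 10^(68.2/10) + 10^(57.4/10)) = 10·log₁₀(20130000) = 73.04 dB SPL.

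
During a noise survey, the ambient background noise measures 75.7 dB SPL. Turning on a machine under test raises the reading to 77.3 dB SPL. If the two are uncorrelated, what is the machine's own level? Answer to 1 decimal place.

72.2 dB SPL

Background correction is a power subtraction:
L_src = 10·log₁₀(10^(77.3/10) − 10^(75.7/10)) = 10·log₁₀(16550000) = 72.2 dB SPL.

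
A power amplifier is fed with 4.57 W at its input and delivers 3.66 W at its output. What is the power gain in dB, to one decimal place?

Power is a power quantity, so gain = 10·log₁₀(P_out/P_in).
10·log₁₀(3.66/4.57) = 10·log₁₀(0.8009) = -1.0 dB.

-1.0 dB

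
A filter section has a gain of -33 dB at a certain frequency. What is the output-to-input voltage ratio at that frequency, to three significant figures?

Voltage ratio = 10^(dB/20).
10^(-33/20) = 10^(-1.650) = 0.0224.

0.0224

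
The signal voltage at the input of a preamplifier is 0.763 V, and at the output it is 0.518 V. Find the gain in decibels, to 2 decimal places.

For a voltage ratio, dB = 20·log₁₀(V₂/V₁).
20·log₁₀(0.518/0.763) = 20·log₁₀(0.6789) = -3.36 dB.

-3.36 dB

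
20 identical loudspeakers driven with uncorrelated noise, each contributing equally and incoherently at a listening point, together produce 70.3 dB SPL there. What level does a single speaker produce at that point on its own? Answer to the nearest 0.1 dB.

57.3 dB SPL

20 equal incoherent sources add 10·log₁₀(20) = 13.01 dB over one source.
L_one = 70.3 − 13.01 = 57.3 dB SPL.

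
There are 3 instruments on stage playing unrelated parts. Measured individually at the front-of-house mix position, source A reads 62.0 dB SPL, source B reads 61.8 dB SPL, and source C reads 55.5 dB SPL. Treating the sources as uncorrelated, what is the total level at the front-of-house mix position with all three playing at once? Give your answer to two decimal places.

65.38 dB SPL

Incoherent sources sum as intensities:
L_total = 10·log₁₀(10^(62.0/10) + 10^(61.8/10) + 10^(55.5/10)) = 10·log₁₀(3453000) = 65.38 dB SPL.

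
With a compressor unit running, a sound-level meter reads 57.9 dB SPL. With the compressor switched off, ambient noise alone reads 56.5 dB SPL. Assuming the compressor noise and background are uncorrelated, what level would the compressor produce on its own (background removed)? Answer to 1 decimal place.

Remove the background by subtracting linear intensities:
L_src = 10·log₁₀(10^(57.9/10) − 10^(56.5/10)) = 10·log₁₀(169900) = 52.3 dB SPL.

52.3 dB SPL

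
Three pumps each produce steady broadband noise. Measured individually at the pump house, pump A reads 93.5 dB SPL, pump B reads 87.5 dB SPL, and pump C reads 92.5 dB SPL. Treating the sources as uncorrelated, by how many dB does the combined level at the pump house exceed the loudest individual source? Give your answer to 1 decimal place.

3.1 dB

Add the sources as powers (linear), then convert back to dB:
L_total = 10·log₁₀(10^(93.5/10) + 10^(87.5/10) + 10^(92.5/10)) = 96.61 dB SPL.
Excess over the loudest (93.5 dB): 96.61 − 93.5 = 3.1 dB.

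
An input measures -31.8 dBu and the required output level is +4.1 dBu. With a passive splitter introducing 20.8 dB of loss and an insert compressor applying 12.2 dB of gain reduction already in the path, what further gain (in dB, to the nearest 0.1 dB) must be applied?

68.9 dB

The required make-up gain is the shortfall in the dB sum.
G = +4.1 − (-31.8) + 20.8 + 12.2 = 68.9 dB.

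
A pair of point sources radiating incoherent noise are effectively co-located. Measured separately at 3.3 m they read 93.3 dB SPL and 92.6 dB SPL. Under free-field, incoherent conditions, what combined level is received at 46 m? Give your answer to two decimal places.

Combined at 3.3 m: 10·log₁₀(10^(93.3/10)+10^(92.6/10)) = 95.974 dB SPL.
Then apply −20·log₁₀(46/3.3) = -22.885 dB → 73.09 dB SPL.

73.09 dB SPL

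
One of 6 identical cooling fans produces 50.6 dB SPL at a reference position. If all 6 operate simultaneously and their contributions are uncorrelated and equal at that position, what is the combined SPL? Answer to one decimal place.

6 equal incoherent sources raise the level by 10·log₁₀(6) = 7.78 dB.
L_total = 50.6 + 7.78 = 58.4 dB SPL.

58.4 dB SPL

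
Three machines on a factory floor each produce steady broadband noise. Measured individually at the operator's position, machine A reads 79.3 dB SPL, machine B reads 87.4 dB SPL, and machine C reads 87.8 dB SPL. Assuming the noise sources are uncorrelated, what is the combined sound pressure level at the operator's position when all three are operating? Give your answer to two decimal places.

90.92 dB SPL

Add the sources as powers (linear), then convert back to dB:
L_total = 10·log₁₀(10^(79.3/10) + 10^(87.4/10) + 10^(87.8/10)) = 10·log₁₀(1237000000) = 90.92 dB SPL.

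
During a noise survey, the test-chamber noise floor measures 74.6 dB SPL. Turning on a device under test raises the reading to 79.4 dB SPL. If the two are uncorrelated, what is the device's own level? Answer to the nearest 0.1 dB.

77.7 dB SPL

Remove the background by subtracting linear intensities:
L_src = 10·log₁₀(10^(79.4/10) − 10^(74.6/10)) = 10·log₁₀(58260000) = 77.7 dB SPL.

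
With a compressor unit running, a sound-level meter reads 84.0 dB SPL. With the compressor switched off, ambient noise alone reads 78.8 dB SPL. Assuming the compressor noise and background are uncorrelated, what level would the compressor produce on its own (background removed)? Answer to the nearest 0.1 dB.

Subtract intensities: L_src = 10·log₁₀(10^(L_total/10) − 10^(L_bg/10)).
L_src = 10·log₁₀(10^(84.0/10) − 10^(78.8/10)) = 10·log₁₀(175300000) = 82.4 dB SPL.

82.4 dB SPL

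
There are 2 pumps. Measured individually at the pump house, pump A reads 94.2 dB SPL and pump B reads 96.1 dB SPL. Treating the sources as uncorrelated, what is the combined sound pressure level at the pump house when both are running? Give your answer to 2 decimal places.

98.26 dB SPL

Incoherent sources sum as intensities:
L_total = 10·log₁₀(10^(94.2/10) + 10^(96.1/10)) = 10·log₁₀(6704000000) = 98.26 dB SPL.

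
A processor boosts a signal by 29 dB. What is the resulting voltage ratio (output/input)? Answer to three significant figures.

Voltage ratio = 10^(dB/20).
10^(29/20) = 10^(1.450) = 28.2.

28.2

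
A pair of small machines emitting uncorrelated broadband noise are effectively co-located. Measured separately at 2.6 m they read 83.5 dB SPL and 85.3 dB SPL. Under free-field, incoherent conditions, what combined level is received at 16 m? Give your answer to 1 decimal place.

Combined at 2.6 m: 10·log₁₀(10^(83.5/10)+10^(85.3/10)) = 87.50 dB SPL.
Then apply −20·log₁₀(16/2.6) = -15.78 dB → 71.7 dB SPL.

71.7 dB SPL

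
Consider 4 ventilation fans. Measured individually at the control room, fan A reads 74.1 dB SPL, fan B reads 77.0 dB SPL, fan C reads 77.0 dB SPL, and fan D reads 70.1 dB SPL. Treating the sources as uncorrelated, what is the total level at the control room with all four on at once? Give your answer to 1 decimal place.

Incoherent sources sum as intensities:
L_total = 10·log₁₀(10^(74.1/10) + 10^(77.0/10) + 10^(77.0/10) + 10^(70.1/10)) = 10·log₁₀(136200000) = 81.3 dB SPL.

81.3 dB SPL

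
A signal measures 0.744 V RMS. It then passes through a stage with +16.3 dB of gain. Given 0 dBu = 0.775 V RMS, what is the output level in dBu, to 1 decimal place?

+15.9 dBu

Input level: 20·log₁₀(0.744/0.775) = -0.35 dBu.
Output: -0.35 + 16.3 = +15.9 dBu.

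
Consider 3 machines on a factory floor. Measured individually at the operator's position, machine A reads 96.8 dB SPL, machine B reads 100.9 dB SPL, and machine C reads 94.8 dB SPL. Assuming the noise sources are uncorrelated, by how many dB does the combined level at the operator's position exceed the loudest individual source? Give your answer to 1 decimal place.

Add the sources as powers (linear), then convert back to dB:
L_total = 10·log₁₀(10^(96.8/10) + 10^(100.9/10) + 10^(94.8/10)) = 103.03 dB SPL.
Excess over the loudest (100.9 dB): 103.03 − 100.9 = 2.1 dB.

2.1 dB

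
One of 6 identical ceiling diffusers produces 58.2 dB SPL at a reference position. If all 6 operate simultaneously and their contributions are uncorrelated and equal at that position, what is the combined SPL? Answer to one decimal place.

6 equal incoherent sources raise the level by 10·log₁₀(6) = 7.78 dB.
L_total = 58.2 + 7.78 = 66.0 dB SPL.

66.0 dB SPL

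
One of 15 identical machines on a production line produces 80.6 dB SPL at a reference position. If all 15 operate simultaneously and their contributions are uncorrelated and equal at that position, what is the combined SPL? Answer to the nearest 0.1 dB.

92.4 dB SPL

15 equal incoherent sources raise the level by 10·log₁₀(15) = 11.76 dB.
L_total = 80.6 + 11.76 = 92.4 dB SPL.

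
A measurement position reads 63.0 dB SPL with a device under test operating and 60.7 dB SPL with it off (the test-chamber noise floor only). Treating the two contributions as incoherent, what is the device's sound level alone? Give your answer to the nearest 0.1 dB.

Subtract intensities: L_src = 10·log₁₀(10^(L_total/10) − 10^(L_bg/10)).
L_src = 10·log₁₀(10^(63.0/10) − 10^(60.7/10)) = 10·log₁₀(820400) = 59.1 dB SPL.

59.1 dB SPL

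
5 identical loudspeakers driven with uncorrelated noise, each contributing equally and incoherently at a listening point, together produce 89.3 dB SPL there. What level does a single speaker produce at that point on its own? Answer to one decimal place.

5 equal incoherent sources add 10·log₁₀(5) = 6.99 dB over one source.
L_one = 89.3 − 6.99 = 82.3 dB SPL.

82.3 dB SPL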